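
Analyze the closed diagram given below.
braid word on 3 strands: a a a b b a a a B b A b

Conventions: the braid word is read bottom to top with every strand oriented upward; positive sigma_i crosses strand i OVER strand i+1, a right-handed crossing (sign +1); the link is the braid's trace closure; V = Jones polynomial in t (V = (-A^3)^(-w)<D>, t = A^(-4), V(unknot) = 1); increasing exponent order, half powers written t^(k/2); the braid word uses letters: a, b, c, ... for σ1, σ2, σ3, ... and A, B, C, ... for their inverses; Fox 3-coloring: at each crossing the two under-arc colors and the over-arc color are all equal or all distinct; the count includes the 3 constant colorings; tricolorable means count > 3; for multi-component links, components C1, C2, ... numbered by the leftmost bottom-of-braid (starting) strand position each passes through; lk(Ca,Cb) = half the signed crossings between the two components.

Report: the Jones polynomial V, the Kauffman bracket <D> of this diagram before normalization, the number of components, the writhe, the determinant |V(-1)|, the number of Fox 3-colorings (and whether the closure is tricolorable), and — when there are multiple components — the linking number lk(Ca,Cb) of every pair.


Jones polynomial: V(t) = t^3 + t^5 - t^8
<D> = -A^-8 + A^4 + A^12; writhe +8
components 1, writhe +8 (12 crossings)
3-colorings: 9 of 3^12, det 3 — tricolorable
note: w = +8 shifts under R1 moves; the (-A^3)^(-8) factor cancels that in V


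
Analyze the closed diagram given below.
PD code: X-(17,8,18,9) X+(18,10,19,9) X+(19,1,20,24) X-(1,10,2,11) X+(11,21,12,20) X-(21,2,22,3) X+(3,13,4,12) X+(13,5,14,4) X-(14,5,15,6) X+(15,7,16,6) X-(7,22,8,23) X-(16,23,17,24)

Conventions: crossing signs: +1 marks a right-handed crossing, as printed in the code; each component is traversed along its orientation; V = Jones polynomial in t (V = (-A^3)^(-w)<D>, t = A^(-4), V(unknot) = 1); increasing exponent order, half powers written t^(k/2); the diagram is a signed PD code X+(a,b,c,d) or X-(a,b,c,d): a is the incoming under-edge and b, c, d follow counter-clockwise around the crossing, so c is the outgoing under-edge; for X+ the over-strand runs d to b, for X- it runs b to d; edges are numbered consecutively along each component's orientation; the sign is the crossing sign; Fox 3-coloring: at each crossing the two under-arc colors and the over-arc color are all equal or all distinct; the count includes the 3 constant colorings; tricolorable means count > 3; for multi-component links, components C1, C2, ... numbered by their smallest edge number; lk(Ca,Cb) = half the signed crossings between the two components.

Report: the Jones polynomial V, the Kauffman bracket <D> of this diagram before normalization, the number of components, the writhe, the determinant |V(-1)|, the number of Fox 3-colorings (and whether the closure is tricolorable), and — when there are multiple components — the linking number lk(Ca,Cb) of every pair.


V(t) = -t^-3 + 2t^-2 - 2t^-1 + 3 - 2t + 2t^2 - t^3
bracket: -A^-12 + 2A^-8 - 2A^-4 + 3 - 2A^4 + 2A^8 - A^12, w = 0
1 component, writhe 0, over 12 crossings
det 13, colorings 3 of 3^12 — not tricolorable
observation: the span of V is 6, forcing >= 6 crossings in any diagram


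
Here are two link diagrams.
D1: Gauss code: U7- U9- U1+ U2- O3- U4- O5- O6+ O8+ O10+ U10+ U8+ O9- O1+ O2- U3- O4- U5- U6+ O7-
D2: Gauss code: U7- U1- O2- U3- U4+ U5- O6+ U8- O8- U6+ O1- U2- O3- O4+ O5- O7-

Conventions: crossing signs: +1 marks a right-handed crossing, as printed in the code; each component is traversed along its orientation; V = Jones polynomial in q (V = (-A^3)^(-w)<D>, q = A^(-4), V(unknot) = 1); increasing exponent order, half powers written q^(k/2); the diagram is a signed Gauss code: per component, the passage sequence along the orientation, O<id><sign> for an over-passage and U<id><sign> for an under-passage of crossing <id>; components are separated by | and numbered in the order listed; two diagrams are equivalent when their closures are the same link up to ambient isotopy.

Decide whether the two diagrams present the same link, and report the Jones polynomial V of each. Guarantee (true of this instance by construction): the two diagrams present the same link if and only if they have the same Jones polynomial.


equivalent: yes
D1 (bracket A^-2 + A^6 - A^10; 10 crossings at w = -2): V = -q^-4 + q^-3 + q^-1
D2 (bracket A^-8 + 1 - A^4; 8 crossings at w = -4): V = -q^-4 + q^-3 + q^-1
key observation: one V(q) for all 2 diagrams — one class (guaranteed)


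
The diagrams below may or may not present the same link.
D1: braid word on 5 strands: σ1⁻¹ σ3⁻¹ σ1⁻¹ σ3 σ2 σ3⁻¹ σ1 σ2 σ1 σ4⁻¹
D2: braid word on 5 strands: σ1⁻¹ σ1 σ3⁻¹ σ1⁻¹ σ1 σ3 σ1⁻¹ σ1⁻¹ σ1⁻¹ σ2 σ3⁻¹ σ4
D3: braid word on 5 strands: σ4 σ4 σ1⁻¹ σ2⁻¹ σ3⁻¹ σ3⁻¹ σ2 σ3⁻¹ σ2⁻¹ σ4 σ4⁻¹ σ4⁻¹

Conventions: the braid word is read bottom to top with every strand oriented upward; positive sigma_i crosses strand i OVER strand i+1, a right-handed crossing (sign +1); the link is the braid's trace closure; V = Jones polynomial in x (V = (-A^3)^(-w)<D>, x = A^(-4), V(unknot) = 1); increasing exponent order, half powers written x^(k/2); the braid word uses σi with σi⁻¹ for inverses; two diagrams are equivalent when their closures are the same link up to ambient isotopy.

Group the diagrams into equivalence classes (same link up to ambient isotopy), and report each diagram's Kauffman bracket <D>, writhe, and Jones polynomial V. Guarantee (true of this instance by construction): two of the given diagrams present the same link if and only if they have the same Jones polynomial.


classes: {D1} | {D2} | {D3}
V(D1) = 1  [10 crossings, <D> = 1, w = 0]
D2 (bracket A^-2 + A^6 - A^10; 12 crossings at w = -2): V = -x^-4 + x^-3 + x^-1
V(D3) = -x^-6 + x^-5 - x^-4 + 2x^-3 - x^-2 + x^-1  (w -4, c 12, <D> = A^-8 - A^-4 + 2 - A^4 + A^8 - A^12)
insight: 3 values of V(x) split the 3 diagrams


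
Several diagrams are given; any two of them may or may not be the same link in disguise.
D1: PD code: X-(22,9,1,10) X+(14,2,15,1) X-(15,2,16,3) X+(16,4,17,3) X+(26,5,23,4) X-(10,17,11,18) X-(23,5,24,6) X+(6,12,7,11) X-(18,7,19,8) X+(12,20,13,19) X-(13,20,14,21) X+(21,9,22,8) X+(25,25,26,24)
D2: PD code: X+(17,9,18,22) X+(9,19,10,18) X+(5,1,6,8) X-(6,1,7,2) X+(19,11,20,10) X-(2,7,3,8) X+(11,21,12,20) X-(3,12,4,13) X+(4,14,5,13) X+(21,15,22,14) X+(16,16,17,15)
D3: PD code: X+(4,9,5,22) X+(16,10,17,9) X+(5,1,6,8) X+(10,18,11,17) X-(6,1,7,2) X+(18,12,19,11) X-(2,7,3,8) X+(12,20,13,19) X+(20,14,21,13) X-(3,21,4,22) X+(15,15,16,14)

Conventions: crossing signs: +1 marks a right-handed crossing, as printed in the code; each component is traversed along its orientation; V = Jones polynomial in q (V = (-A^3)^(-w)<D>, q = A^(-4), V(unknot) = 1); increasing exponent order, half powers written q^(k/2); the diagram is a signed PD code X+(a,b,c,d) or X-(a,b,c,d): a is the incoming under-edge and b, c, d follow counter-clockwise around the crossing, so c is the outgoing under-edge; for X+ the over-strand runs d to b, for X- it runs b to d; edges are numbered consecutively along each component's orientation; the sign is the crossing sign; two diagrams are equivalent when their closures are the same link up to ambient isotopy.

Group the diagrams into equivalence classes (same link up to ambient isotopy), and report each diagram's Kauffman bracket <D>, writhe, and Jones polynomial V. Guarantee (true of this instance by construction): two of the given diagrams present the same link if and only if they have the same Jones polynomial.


grouping into links: {D1} | {D2, D3}
V(D1) = -q^(-5/2) - q^(5/2)  (w +1, c 13, <D> = A^-7 + A^13)
V(D2) = -q^(3/2) - q^(5/2) - q^(7/2) + q^(15/2)  [11 crossings, <D> = -A^-15 + A + A^5 + A^9, w = +5]
V(D3) = -q^(3/2) - q^(5/2) - q^(7/2) + q^(15/2)  [11 crossings, <D> = -A^-15 + A + A^5 + A^9, w = +5]
why: comparing 3 Jones polynomials yields 2 groups


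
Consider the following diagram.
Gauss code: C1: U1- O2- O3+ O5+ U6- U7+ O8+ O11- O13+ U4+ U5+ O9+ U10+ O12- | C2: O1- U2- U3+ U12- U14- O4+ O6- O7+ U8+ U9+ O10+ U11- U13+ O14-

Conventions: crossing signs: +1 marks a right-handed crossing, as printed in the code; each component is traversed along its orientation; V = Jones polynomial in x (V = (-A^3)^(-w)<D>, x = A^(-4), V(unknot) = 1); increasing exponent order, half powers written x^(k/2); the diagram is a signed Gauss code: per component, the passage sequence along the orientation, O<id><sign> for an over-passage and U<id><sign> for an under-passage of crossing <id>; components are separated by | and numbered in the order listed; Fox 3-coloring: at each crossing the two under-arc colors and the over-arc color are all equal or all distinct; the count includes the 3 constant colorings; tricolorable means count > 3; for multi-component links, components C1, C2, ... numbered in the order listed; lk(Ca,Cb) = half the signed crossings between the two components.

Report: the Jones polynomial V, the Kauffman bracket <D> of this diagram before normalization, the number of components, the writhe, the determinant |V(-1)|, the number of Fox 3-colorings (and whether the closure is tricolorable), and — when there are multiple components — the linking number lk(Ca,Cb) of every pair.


Jones polynomial: V(x) = -x^(1/2) - x^(5/2)
<D> = -A^-4 - A^4; writhe +2
components 2, writhe +2 (14 crossings)
linking number lk(C1,C2) = +1
3-colorings: 3 of 3^14, det 2 — not tricolorable
note: the span of V is 2, within the link bound 14 + 2 - 1


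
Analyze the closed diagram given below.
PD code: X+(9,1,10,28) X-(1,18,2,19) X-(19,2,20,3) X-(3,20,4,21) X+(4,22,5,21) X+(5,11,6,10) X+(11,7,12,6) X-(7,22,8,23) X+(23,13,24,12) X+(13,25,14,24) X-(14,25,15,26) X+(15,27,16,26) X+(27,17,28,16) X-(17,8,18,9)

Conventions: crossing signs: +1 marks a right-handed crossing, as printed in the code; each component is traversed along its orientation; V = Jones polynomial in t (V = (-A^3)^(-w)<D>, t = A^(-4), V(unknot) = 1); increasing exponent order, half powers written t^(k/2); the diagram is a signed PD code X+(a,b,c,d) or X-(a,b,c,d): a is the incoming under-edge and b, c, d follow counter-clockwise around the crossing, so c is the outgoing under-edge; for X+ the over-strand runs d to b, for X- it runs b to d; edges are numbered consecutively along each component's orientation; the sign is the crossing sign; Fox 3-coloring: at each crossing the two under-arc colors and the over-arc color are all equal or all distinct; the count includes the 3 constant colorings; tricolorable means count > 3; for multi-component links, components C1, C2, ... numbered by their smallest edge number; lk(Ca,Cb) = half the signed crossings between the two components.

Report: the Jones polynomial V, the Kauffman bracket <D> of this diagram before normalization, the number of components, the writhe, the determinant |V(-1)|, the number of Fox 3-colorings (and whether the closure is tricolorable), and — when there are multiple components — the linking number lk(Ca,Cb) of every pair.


Jones polynomial: V(t) = t^-3 - 3t^-2 + 6t^-1 - 8 + 11t - 12t^2 + 11t^3 - 9t^4 + 6t^5 - 3t^6 + t^7
<D> = A^-22 - 3A^-18 + 6A^-14 - 9A^-10 + 11A^-6 - 12A^-2 + 11A^2 - 8A^6 + 6A^10 - 3A^14 + A^18; writhe +2
components 1, writhe +2 (14 crossings)
3-colorings: 3 of 3^14, det 71 — not tricolorable
note: w = +2 (over 14 crossings) is diagram-only; (-A^3)^(-2) removes it from V


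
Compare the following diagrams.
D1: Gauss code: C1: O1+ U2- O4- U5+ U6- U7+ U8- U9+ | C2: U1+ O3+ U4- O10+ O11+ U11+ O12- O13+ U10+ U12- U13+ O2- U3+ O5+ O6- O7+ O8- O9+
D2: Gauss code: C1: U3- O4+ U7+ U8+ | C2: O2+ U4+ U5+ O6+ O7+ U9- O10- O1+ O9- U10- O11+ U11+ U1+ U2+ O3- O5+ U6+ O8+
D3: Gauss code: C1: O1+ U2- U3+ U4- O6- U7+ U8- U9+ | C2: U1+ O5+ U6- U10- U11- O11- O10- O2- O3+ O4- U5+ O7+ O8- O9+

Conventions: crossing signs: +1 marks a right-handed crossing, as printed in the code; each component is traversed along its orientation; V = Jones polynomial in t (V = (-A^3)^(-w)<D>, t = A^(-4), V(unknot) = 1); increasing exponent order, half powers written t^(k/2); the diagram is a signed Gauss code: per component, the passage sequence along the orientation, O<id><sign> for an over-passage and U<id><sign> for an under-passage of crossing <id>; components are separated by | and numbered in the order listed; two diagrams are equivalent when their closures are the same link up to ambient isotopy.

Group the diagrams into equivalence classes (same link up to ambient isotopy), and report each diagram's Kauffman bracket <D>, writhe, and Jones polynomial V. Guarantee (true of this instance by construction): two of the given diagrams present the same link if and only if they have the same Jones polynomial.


grouping into links: {D1, D3} | {D2}
V(D1) = -t^(-3/2) + t^(-1/2) - 2t^(1/2) + t^(3/2) - 2t^(5/2) + t^(7/2)  (w +3, c 13, <D> = -A^-5 + 2A^-1 - A^3 + 2A^7 - A^11 + A^15)
D2 (bracket -A^-11 + A^-7 - A^-3 + 2A + A^9; 11 crossings at w = +5): V = -t^(3/2) - 2t^(7/2) + t^(9/2) - t^(11/2) + t^(13/2)
V(D3) = -t^(-3/2) + t^(-1/2) - 2t^(1/2) + t^(3/2) - 2t^(5/2) + t^(7/2)  [11 crossings, <D> = -A^-17 + 2A^-13 - A^-9 + 2A^-5 - A^-1 + A^3, w = -1]
why: V(t) takes 2 values over 3 diagrams, fixing the grouping


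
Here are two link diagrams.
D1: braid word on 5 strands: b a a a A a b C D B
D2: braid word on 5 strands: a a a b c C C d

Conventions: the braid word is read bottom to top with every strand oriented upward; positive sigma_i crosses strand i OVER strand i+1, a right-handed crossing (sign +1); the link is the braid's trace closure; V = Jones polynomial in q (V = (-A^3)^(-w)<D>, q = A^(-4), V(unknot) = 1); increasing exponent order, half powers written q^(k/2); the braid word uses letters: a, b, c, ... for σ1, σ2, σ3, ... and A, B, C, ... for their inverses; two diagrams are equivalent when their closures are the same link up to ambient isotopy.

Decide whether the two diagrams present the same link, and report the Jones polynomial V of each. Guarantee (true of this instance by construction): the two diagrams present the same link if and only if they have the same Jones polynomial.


same link: yes
V(D1) = q + q^3 - q^4  [10 crossings, <D> = -A^-10 + A^-6 + A^2, w = +2]
V(D2) = q + q^3 - q^4  (w +4, c 8, <D> = -A^-4 + 1 + A^8)
note: Markov moves rewrite D1 (10 crossings) into D2 (8)


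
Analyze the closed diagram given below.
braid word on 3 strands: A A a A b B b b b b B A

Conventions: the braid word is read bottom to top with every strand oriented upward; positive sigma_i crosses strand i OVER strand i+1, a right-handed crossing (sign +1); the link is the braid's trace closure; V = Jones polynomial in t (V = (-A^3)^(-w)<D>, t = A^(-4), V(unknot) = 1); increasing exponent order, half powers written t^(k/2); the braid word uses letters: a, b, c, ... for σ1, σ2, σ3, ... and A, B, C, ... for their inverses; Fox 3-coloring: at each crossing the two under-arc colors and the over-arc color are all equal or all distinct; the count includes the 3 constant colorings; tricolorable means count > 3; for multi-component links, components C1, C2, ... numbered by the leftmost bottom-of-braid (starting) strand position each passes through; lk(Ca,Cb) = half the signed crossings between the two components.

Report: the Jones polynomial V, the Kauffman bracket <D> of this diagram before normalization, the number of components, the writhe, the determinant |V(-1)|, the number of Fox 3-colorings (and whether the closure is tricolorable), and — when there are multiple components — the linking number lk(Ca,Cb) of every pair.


V(t) = -t^-3 + t^-2 - t^-1 + 3 - t + t^2 - t^3
bracket: -A^-12 + A^-8 - A^-4 + 3 - A^4 + A^8 - A^12, w = 0
1 component, writhe 0, over 12 crossings
det 9, colorings 27 of 3^12 — tricolorable
observation: inverse pairs cancel, leaving σ1⁻¹ σ1⁻¹ σ2 σ2 σ2 σ1⁻¹


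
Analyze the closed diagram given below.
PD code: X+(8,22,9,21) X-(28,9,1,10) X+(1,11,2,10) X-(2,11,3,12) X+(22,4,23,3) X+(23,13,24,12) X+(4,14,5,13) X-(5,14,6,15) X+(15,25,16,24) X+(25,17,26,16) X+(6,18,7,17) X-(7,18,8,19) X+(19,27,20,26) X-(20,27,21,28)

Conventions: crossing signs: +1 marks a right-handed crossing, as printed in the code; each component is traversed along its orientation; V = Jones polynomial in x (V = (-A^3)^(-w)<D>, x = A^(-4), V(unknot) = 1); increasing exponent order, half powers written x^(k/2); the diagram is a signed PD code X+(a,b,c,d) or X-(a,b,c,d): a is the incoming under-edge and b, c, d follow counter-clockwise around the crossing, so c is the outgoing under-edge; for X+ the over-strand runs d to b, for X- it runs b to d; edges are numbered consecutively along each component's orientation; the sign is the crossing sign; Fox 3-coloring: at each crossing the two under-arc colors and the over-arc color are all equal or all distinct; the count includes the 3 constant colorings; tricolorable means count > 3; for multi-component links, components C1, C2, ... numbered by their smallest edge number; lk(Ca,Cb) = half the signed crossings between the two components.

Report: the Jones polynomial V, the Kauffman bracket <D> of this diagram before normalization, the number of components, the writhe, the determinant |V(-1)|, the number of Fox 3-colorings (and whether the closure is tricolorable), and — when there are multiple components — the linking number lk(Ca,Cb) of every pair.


Jones polynomial: V(x) = x - x^2 + 2x^3 - x^4 + x^5 - x^6
<D> = -A^-12 + A^-8 - A^-4 + 2 - A^4 + A^8; writhe +4
components 1, writhe +4 (14 crossings)
3-colorings: 3 of 3^14, det 7 — not tricolorable
note: det 7 = |V(-1)|; not divisible by 3, so not tricolorable


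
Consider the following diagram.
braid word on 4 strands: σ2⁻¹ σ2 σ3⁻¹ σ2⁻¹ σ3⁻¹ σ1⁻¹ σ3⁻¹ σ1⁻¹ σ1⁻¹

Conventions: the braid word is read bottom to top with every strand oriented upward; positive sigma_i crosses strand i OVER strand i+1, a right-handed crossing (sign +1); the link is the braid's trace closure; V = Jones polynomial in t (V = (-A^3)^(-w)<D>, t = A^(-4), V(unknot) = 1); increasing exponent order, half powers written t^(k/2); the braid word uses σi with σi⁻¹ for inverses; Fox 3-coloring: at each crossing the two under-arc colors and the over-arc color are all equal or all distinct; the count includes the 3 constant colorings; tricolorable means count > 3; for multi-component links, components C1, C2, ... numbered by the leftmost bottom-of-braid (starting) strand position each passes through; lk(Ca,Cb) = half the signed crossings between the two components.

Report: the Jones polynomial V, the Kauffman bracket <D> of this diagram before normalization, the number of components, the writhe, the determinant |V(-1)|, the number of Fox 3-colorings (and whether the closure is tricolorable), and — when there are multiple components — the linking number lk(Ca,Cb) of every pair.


V(t) = t^-8 - 2t^-7 + t^-6 - 2t^-5 + 2t^-4 + t^-2
bracket: -A^-13 - 2A^-5 + 2A^-1 - A^3 + 2A^7 - A^11, w = -7
1 component, writhe -7, over 9 crossings
det 9, colorings 27 of 3^9 — tricolorable
observation: w = -7 shifts under R1 moves; the (-A^3)^(7) factor cancels that in V


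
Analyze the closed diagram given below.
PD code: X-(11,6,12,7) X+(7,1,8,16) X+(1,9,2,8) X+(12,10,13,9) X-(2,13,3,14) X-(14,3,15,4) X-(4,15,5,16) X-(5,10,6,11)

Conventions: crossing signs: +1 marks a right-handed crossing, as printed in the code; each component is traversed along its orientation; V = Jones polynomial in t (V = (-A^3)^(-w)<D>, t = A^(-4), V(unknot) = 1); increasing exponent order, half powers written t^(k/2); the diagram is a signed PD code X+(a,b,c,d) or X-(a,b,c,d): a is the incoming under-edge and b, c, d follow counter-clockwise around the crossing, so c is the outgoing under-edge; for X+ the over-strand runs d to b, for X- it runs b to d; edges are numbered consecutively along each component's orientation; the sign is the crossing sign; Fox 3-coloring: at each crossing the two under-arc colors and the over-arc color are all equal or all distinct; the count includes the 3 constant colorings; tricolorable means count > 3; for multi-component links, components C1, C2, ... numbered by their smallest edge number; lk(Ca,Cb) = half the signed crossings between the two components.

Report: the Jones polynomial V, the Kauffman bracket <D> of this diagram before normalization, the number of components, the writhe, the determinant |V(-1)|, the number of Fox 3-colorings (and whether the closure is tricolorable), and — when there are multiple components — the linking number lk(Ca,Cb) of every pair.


V = t^-5 - 2t^-4 + 2t^-3 - 2t^-2 + 2t^-1 - 1 + t
<D> = A^-10 - A^-6 + 2A^-2 - 2A^2 + 2A^6 - 2A^10 + A^14 (w = -2)
1 component over 8 crossings, w = -2
3 Fox colorings among 3^8, |V(-1)| = 11: not tricolorable
why: w = -2 (over 8 crossings) is diagram-only; (-A^3)^(2) removes it from V


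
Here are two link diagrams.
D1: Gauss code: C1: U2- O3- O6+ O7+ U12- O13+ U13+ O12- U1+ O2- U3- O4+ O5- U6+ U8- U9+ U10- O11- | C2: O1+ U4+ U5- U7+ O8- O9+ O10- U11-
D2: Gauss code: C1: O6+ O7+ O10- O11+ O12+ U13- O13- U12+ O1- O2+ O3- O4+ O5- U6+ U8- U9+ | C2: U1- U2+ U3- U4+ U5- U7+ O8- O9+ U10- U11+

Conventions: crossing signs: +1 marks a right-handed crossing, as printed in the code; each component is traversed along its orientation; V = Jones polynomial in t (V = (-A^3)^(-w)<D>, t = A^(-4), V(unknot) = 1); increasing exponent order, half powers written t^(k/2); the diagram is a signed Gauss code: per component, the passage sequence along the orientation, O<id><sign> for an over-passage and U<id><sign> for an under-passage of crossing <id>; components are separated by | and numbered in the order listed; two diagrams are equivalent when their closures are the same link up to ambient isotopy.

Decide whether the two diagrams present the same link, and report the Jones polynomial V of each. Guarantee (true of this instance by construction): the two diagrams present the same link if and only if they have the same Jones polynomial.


same link: no
V(D1) = t^(-7/2) - 2t^(-5/2) + t^(-3/2) - 2t^(-1/2) + t^(1/2) - t^(3/2)  [13 crossings, <D> = A^-9 - A^-5 + 2A^-1 - A^3 + 2A^7 - A^11, w = -1]
D2 (bracket A + A^5; 13 crossings at w = +1): V = -t^(-1/2) - t^(1/2)
note: 2 classes among 2 diagrams; unequal V(t) rules out equality


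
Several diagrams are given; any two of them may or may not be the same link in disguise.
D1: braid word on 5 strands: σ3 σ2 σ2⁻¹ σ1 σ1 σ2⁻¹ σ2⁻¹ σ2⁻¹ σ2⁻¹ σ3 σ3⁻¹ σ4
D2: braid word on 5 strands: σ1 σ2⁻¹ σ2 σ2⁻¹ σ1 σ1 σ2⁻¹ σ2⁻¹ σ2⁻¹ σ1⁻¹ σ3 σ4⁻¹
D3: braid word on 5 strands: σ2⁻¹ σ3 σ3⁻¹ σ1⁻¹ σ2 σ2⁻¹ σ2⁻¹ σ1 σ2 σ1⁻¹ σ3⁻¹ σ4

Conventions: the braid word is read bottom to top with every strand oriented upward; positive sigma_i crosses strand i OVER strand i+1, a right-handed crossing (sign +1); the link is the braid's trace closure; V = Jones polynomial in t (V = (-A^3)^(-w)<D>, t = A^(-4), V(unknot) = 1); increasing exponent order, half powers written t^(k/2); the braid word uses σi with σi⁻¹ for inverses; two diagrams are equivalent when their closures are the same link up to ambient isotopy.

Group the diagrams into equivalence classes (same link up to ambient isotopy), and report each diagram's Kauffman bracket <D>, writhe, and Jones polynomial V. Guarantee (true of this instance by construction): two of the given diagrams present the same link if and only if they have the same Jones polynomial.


grouping into links: {D1, D2} | {D3}
V(D1) = t^-5 - t^-4 + 2t^-3 - t^-2 + 2t^-1 + t  (w 0, c 12, <D> = A^-4 + 2A^4 - A^8 + 2A^12 - A^16 + A^20)
D2 (bracket A^-10 + 2A^-2 - A^2 + 2A^6 - A^10 + A^14; 12 crossings at w = -2): V = t^-5 - t^-4 + 2t^-3 - t^-2 + 2t^-1 + t
D3 (bracket A^-6 + A^-2 + A^2 + A^6; 12 crossings at w = -2): V = t^-3 + t^-2 + t^-1 + 1
why: 2 values of V(t) split the 3 diagrams


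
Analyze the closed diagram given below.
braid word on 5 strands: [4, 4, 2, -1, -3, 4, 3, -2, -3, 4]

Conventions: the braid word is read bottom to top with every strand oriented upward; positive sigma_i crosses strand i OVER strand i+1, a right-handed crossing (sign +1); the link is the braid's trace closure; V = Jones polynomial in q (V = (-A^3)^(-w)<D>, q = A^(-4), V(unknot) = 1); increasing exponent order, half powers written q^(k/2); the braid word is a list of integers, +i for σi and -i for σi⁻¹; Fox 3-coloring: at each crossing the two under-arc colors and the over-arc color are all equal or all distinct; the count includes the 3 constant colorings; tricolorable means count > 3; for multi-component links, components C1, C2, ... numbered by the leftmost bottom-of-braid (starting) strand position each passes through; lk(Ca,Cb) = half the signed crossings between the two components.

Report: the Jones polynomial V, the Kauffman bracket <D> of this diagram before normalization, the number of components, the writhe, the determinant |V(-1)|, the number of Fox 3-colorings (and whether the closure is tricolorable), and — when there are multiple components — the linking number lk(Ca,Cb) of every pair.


V = q + q^3 - q^4
<D> = -A^-10 + A^-6 + A^2 (w = +2)
1 component over 10 crossings, w = +2
9 Fox colorings among 3^10, |V(-1)| = 3: tricolorable
why: det 3 = |V(-1)|; divisible by 3, so tricolorable


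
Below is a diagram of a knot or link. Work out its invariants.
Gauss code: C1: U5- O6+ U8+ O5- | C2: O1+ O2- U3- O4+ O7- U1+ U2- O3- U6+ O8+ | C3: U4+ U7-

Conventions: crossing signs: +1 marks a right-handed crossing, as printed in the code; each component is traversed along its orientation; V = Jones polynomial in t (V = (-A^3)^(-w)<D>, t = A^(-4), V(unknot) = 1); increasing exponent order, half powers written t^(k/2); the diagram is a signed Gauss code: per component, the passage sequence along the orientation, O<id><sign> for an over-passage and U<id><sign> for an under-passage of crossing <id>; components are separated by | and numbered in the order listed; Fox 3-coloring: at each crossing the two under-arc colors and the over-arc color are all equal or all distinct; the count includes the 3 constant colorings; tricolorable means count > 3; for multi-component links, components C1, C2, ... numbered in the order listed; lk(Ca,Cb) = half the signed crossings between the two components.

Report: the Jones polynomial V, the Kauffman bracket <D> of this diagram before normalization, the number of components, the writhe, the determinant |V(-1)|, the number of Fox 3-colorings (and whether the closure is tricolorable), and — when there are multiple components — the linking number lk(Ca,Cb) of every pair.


V = 1 + t + t^2 + t^3
<D> = A^-12 + A^-8 + A^-4 + 1 (w = 0)
3 components over 8 crossings, w = 0
lk(C1,C2): +1
lk(C1,C3) = 0
linking number lk(C2,C3) = 0
9 Fox colorings among 3^8, |V(-1)| = 0: tricolorable
why: det 0 = |V(-1)|; divisible by 3, so tricolorable


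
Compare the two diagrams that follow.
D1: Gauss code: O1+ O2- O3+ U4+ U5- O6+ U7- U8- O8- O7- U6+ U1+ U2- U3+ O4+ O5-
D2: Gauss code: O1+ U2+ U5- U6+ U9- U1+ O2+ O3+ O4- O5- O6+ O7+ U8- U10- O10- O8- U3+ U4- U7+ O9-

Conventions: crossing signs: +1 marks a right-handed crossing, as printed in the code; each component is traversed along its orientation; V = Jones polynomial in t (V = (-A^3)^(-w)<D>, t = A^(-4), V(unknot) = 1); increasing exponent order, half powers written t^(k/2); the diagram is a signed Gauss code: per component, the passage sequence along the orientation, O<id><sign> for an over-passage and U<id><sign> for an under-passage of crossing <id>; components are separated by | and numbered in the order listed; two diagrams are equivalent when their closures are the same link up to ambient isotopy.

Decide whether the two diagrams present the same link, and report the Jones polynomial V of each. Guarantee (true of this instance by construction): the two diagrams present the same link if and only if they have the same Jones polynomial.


same link: yes
V(D1) = 1  [8 crossings, <D> = 1, w = 0]
D2 (bracket 1; 10 crossings at w = 0): V = 1
note: all 2 diagrams share one V(t), hence one class


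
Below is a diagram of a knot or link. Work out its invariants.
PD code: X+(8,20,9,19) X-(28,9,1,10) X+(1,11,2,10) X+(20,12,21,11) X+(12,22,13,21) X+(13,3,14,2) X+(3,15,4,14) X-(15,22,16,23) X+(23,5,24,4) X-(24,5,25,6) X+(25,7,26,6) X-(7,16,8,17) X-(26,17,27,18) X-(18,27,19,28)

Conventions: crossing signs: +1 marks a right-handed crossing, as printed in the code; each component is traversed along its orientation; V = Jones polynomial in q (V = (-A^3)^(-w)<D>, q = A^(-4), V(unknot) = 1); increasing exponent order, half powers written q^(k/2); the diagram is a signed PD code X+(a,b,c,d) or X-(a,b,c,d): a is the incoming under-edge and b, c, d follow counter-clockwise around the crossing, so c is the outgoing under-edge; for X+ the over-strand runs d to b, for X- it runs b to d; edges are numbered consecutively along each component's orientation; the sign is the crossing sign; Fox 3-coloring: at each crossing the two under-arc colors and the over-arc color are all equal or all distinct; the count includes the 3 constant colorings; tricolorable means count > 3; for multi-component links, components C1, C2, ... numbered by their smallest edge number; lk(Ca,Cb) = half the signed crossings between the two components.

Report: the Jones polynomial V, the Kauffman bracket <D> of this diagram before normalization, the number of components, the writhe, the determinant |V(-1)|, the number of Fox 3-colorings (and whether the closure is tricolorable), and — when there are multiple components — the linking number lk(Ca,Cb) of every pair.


V(q) = -q^-2 + 3q^-1 - 4 + 6q - 6q^2 + 6q^3 - 5q^4 + 3q^5 - q^6
bracket: -A^-18 + 3A^-14 - 5A^-10 + 6A^-6 - 6A^-2 + 6A^2 - 4A^6 + 3A^10 - A^14, w = +2
1 component, writhe +2, over 14 crossings
det 35, colorings 3 of 3^14 — not tricolorable
observation: V spans 8 powers of q: at least 8 crossings in any diagram


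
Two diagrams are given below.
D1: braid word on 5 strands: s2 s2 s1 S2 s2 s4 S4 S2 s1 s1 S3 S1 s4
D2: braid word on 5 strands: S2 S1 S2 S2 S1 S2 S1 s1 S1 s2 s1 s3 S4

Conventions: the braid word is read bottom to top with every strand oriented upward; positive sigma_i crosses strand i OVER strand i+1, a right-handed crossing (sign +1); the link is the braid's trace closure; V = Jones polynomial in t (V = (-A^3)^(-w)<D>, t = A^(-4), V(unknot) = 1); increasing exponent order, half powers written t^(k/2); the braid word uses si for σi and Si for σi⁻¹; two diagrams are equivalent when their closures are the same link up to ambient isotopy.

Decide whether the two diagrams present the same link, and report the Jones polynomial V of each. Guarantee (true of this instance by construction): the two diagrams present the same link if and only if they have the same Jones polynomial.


equivalent: no
D1 (bracket A^-9 + A^-1 - A^3 + A^7; 13 crossings at w = +3): V = -t^(1/2) + t^(3/2) - t^(5/2) - t^(9/2)
V(D2) = -t^(-11/2) + t^(-9/2) - t^(-7/2) - t^(-3/2)  [13 crossings, <D> = A^-9 + A^-1 - A^3 + A^7, w = -5]
observation: 2 classes among 2 diagrams; unequal V(t) rules out equality


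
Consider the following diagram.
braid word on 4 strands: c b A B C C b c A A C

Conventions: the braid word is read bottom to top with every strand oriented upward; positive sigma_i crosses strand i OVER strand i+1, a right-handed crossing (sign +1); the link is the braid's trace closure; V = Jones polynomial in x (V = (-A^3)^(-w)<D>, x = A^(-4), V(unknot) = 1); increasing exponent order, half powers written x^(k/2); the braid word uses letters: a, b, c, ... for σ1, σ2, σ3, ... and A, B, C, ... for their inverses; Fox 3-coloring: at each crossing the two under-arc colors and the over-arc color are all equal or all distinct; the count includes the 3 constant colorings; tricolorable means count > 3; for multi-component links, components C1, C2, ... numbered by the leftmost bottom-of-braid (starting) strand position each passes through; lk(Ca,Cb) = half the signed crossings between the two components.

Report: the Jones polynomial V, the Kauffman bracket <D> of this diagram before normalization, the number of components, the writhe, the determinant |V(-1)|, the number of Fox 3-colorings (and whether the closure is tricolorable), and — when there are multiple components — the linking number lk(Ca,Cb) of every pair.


Jones polynomial: V(x) = -x^-6 + x^-5 - x^-4 + 2x^-3 - x^-2 + x^-1
<D> = -A^-5 + A^-1 - 2A^3 + A^7 - A^11 + A^15; writhe -3
components 1, writhe -3 (11 crossings)
3-colorings: 3 of 3^11, det 7 — not tricolorable
note: w = -3 (over 11 crossings) is diagram-only; (-A^3)^(3) removes it from V


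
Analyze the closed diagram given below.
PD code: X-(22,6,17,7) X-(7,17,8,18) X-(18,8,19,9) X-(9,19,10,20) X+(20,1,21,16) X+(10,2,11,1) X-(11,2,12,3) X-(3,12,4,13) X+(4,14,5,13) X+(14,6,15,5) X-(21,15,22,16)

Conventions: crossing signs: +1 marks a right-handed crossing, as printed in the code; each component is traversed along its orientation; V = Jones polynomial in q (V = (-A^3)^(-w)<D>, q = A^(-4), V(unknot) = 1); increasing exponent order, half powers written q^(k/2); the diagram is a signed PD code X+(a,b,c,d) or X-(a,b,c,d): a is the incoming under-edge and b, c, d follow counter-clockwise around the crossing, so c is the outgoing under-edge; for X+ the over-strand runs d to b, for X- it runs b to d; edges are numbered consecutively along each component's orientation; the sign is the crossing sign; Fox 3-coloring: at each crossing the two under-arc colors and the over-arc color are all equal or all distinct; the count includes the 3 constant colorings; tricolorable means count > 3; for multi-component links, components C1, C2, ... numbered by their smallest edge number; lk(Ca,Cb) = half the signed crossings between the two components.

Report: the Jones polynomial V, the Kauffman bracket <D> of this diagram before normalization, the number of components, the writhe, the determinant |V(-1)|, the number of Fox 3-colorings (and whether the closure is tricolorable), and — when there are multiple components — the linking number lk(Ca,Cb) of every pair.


V(q) = -q^(-11/2) + q^(-9/2) - q^(-7/2) - q^(-3/2)
bracket: A^-3 + A^5 - A^9 + A^13, w = -3
2 components, writhe -3, over 11 crossings
lk(C1,C2) = -2
det 4, colorings 3 of 3^11 — not tricolorable
observation: w = -3 (over 11 crossings) is diagram-only; (-A^3)^(3) removes it from V


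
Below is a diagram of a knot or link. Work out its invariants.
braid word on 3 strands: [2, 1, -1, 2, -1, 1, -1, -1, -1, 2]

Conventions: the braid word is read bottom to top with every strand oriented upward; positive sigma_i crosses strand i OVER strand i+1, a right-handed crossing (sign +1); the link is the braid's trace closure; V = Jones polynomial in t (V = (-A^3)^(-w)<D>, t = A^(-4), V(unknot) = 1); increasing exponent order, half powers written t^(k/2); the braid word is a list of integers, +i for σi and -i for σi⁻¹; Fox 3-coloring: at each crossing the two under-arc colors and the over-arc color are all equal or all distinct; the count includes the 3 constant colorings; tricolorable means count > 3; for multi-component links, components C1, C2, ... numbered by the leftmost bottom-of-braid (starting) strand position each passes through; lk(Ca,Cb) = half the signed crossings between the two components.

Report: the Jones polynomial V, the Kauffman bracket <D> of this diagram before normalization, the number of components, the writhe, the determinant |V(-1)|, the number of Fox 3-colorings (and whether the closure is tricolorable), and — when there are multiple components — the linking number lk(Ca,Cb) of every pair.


V(t) = -t^-3 + t^-2 - t^-1 + 3 - t + t^2 - t^3
bracket: -A^-12 + A^-8 - A^-4 + 3 - A^4 + A^8 - A^12, w = 0
1 component, writhe 0, over 10 crossings
det 9, colorings 27 of 3^10 — tricolorable
observation: V is palindromic (span 6, det 9): t -> 1/t fixes it; necessary, not sufficient, for amphichirality


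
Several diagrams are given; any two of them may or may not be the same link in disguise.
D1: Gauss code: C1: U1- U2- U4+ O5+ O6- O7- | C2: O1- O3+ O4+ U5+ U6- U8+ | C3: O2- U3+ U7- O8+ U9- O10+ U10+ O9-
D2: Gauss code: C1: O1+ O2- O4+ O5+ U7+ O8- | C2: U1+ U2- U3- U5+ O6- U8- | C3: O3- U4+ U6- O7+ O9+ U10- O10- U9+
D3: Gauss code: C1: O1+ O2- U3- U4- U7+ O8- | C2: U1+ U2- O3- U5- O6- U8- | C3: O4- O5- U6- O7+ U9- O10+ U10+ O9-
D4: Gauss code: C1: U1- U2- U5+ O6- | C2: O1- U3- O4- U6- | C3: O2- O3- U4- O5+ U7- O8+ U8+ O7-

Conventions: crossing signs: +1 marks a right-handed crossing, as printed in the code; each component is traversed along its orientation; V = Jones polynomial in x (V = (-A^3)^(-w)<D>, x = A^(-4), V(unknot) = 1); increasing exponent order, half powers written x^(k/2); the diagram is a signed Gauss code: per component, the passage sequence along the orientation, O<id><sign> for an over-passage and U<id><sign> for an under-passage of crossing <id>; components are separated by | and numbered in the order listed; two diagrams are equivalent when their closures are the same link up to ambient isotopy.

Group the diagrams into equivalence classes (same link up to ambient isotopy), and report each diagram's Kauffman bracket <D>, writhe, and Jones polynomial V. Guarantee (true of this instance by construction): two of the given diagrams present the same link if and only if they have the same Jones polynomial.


equivalence classes: {D1, D2} | {D3, D4}
D1 (bracket A^-8 + 2 + A^8; 10 crossings at w = 0): V = x^-2 + 2 + x^2
V(D2) = x^-2 + 2 + x^2  [10 crossings, <D> = A^-8 + 2 + A^8, w = 0]
D3 (bracket A^-8 + 2 + A^8; 10 crossings at w = -4): V = x^-5 + 2x^-3 + x^-1
V(D4) = x^-5 + 2x^-3 + x^-1  (w -4, c 8, <D> = A^-8 + 2 + A^8)
key observation: V(x) takes 2 values over 4 diagrams, fixing the grouping


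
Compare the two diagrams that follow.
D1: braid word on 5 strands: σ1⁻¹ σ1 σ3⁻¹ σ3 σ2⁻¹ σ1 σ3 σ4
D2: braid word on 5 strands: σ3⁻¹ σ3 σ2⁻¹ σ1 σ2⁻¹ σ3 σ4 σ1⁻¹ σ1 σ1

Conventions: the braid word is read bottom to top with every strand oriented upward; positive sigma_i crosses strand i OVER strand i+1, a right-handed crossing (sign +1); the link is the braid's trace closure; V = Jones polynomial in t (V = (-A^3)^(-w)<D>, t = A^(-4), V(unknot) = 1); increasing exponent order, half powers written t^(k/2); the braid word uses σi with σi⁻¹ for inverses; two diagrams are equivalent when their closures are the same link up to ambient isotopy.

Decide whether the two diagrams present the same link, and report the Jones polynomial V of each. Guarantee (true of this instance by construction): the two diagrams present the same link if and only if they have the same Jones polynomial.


equivalent: no
V(D1) = 1  (w +2, c 8, <D> = A^6)
V(D2) = t^-2 - t^-1 + 1 - t + t^2  (w +2, c 10, <D> = A^-2 - A^2 + A^6 - A^10 + A^14)
why: V(t) takes 2 values over 2 diagrams, fixing the grouping


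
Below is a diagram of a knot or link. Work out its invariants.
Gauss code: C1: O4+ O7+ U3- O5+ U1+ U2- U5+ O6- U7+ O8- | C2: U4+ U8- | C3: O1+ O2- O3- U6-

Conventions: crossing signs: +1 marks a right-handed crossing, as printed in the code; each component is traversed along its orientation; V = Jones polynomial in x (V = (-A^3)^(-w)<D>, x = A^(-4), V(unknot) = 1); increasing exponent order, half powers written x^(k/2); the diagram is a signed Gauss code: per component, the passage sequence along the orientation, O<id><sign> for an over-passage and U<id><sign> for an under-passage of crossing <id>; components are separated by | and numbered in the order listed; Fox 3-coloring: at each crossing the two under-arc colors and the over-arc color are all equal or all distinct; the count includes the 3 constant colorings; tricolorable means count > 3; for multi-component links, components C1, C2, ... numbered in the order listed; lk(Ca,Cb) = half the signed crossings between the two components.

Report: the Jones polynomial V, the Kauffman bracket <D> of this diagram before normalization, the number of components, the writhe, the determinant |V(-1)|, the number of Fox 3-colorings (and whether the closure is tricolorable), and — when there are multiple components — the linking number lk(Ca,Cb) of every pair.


V = x^-3 + x^-2 + x^-1 + 1
<D> = 1 + A^4 + A^8 + A^12 (w = 0)
3 components over 8 crossings, w = 0
lk(C1,C2): 0
lk(C1,C3) = -1
linking number lk(C2,C3) = 0
9 Fox colorings among 3^8, |V(-1)| = 0: tricolorable
why: det 0 = |V(-1)|; divisible by 3, so tricolorable
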